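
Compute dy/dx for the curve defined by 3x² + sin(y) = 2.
Differentiate both sides with respect to x, treating y as y(x). By the chain rule, any term containing y contributes a factor of y' = dy/dx when we differentiate it.

Move every term to one side and write the relation as F(x, y) = 0. Term by term,
  d/dx[3x^2] = 6x
  d/dx[sin(y)] = y'·cos(y)
  d/dx[-2] = 0

The pieces without y' make up ∂F/∂x and the coefficient of y' is ∂F/∂y:
  ∂F/∂x = 6x,
  ∂F/∂y = cos(y).

Since d/dx[F] = ∂F/∂x + (∂F/∂y)·y' = 0, solve for y':
  (∂F/∂y)·y' = -∂F/∂x
  dy/dx = -(∂F/∂x)/(∂F/∂y) = -(6x)/(cos(y)) = -6x/cos(y)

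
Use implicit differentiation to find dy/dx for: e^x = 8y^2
Differentiate the relation implicitly: treat y = y(x) and apply the chain rule, so every y-derivative picks up a y' = dy/dx factor.

With everything moved to the left-hand side, differentiate term by term:
  d/dx[-8y^2] = -16y·y'
  d/dx[e^(x)] = e^(x)

Separating the contributions that come from x directly and those that come through y:
  without y':      e^(x)
  multiplying y':  -16y

so (e^(x)) + (-16y)·y' = 0, and therefore
  dy/dx = -(e^(x))/(-16y) = e^(x)/(16y)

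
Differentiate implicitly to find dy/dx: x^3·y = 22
Apply d/dx to both sides, remembering that y depends on x. Each occurrence of y therefore brings in a y' = dy/dx via the chain rule.

With F(x, y) equal to the left-hand side minus the right, differentiate F term by term:
  d/dx[x^3y] = x^3·y' + 3x^2y
  d/dx[-22] = 0
Adding these up, d/dx[F] = 0 becomes
  (3x^2y) + (x^3)·y' = 0,
so isolating y',
  dy/dx = -(3x^2y)/(x^3) = -3y/x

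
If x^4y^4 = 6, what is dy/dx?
Take d/dx of both sides. Since y is implicitly a function of x, the chain rule attaches a y' = dy/dx factor whenever we differentiate through y.

Set F(x, y) = (left side) − (right side), so the curve is F = 0. Differentiating each term of F:
  d/dx[x^4y^4] = 4x^4y^3·y' + 4x^3y^4
  d/dx[-6] = 0

Collecting, the y'-free part is the partial derivative in x and the y' coefficient is the partial derivative in y:
  ∂F/∂x = 4x^3y^4
  ∂F/∂y = 4x^4y^3

so d/dx[F(x, y(x))] = ∂F/∂x + (∂F/∂y)·y' = 0. Rearranging,
  dy/dx = -(∂F/∂x)/(∂F/∂y) = -(4x^3y^4)/(4x^4y^3) = -y/x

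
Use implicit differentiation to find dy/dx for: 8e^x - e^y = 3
Differentiate both sides with respect to x, treating y as y(x). By the chain rule, any term containing y contributes a factor of y' = dy/dx when we differentiate it.

Move every term to one side and write the relation as F(x, y) = 0. Term by term,
  d/dx[8e^(x)] = 8e^(x)
  d/dx[-e^(y)] = -y'·e^(y)
  d/dx[-3] = 0

The pieces without y' make up ∂F/∂x and the coefficient of y' is ∂F/∂y:
  ∂F/∂x = 8e^(x),
  ∂F/∂y = -e^(y).

Since d/dx[F] = ∂F/∂x + (∂F/∂y)·y' = 0, solve for y':
  (∂F/∂y)·y' = -∂F/∂x
  dy/dx = -(∂F/∂x)/(∂F/∂y) = -(8e^(x))/(-e^(y)) = 8e^(x - y)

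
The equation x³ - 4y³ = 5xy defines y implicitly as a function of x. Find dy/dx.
Apply d/dx to both sides, remembering that y depends on x. Each occurrence of y therefore brings in a y' = dy/dx via the chain rule.

With F(x, y) equal to the left-hand side minus the right, differentiate F term by term:
  d/dx[x^3] = 3x^2
  d/dx[-5xy] = -5x·y' - 5y
  d/dx[-4y^3] = -12y^2·y'
Adding these up, d/dx[F] = 0 becomes
  (3x^2 - 5y) + (-5x - 12y^2)·y' = 0,
so isolating y',
  dy/dx = -(3x^2 - 5y)/(-5x - 12y^2) = (3x^2 - 5y)/(5x + 12y^2)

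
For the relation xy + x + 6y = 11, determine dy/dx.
Take d/dx of both sides. Since y is implicitly a function of x, the chain rule attaches a y' = dy/dx factor whenever we differentiate through y.

Set F(x, y) = (left side) − (right side), so the curve is F = 0. Differentiating each term of F:
  d/dx[xy] = x·y' + y
  d/dx[x] = 1
  d/dx[6y] = 6·y'
  d/dx[-11] = 0

Collecting, the y'-free part is the partial derivative in x and the y' coefficient is the partial derivative in y:
  ∂F/∂x = y + 1
  ∂F/∂y = x + 6

so d/dx[F(x, y(x))] = ∂F/∂x + (∂F/∂y)·y' = 0. Rearranging,
  dy/dx = -(∂F/∂x)/(∂F/∂y) = -(y + 1)/(x + 6) = (-y - 1)/(x + 6)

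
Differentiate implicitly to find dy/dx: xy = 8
Apply d/dx to both sides, remembering that y depends on x. Each occurrence of y therefore brings in a y' = dy/dx via the chain rule.

With F(x, y) equal to the left-hand side minus the right, differentiate F term by term:
  d/dx[xy] = x·y' + y
  d/dx[-8] = 0
Adding these up, d/dx[F] = 0 becomes
  (y) + (x)·y' = 0,
so isolating y',
  dy/dx = -(y)/(x) = -y/x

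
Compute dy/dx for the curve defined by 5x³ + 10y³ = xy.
Apply d/dx to both sides, remembering that y depends on x. Each occurrence of y therefore brings in a y' = dy/dx via the chain rule.

With F(x, y) equal to the left-hand side minus the right, differentiate F term by term:
  d/dx[5x^3] = 15x^2
  d/dx[-xy] = -x·y' - y
  d/dx[10y^3] = 30y^2·y'
Adding these up, d/dx[F] = 0 becomes
  (15x^2 - y) + (-x + 30y^2)·y' = 0,
so isolating y',
  dy/dx = -(15x^2 - y)/(-x + 30y^2) = (15x^2 - y)/(x - 30y^2)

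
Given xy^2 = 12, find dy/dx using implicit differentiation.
Apply d/dx to both sides, remembering that y depends on x. Each occurrence of y therefore brings in a y' = dy/dx via the chain rule.

With F(x, y) equal to the left-hand side minus the right, differentiate F term by term:
  d/dx[xy^2] = 2xy·y' + y^2
  d/dx[-12] = 0
Adding these up, d/dx[F] = 0 becomes
  (y^2) + (2xy)·y' = 0,
so isolating y',
  dy/dx = -(y^2)/(2xy) = -y/(2x)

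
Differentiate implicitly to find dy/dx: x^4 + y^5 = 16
Differentiate both sides with respect to x, treating y as y(x). By the chain rule, any term containing y contributes a factor of y' = dy/dx when we differentiate it.

Move every term to one side and write the relation as F(x, y) = 0. Term by term,
  d/dx[x^4] = 4x^3
  d/dx[y^5] = 5y^4·y'
  d/dx[-16] = 0

The pieces without y' make up ∂F/∂x and the coefficient of y' is ∂F/∂y:
  ∂F/∂x = 4x^3,
  ∂F/∂y = 5y^4.

Since d/dx[F] = ∂F/∂x + (∂F/∂y)·y' = 0, solve for y':
  (∂F/∂y)·y' = -∂F/∂x
  dy/dx = -(∂F/∂x)/(∂F/∂y) = -(4x^3)/(5y^4) = -4x^3/(5y^4)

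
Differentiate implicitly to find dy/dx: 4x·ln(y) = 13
Differentiate the relation implicitly: treat y = y(x) and apply the chain rule, so every y-derivative picks up a y' = dy/dx factor.

With everything moved to the left-hand side, differentiate term by term:
  d/dx[4x·ln(y)] = 4x·y'/y + 4ln(y)
  d/dx[-13] = 0

Separating the contributions that come from x directly and those that come through y:
  without y':      4ln(y)
  multiplying y':  4x/y

so (4ln(y)) + (4x/y)·y' = 0, and therefore
  dy/dx = -(4ln(y))/(4x/y) = -y·ln(y)/x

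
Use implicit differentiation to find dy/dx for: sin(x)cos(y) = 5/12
Differentiate both sides with respect to x, treating y as y(x). By the chain rule, any term containing y contributes a factor of y' = dy/dx when we differentiate it.

Move every term to one side and write the relation as F(x, y) = 0. Term by term,
  d/dx[sin(x)·cos(y)] = -y'·sin(x)·sin(y) + cos(x)·cos(y)
  d/dx[-5/12] = 0

The pieces without y' make up ∂F/∂x and the coefficient of y' is ∂F/∂y:
  ∂F/∂x = cos(x)·cos(y),
  ∂F/∂y = -sin(x)·sin(y).

Since d/dx[F] = ∂F/∂x + (∂F/∂y)·y' = 0, solve for y':
  (∂F/∂y)·y' = -∂F/∂x
  dy/dx = -(∂F/∂x)/(∂F/∂y) = -(cos(x)·cos(y))/(-sin(x)·sin(y)) = 1/(tan(x)·tan(y))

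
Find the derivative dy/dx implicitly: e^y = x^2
Differentiate both sides with respect to x, treating y as y(x). By the chain rule, any term containing y contributes a factor of y' = dy/dx when we differentiate it.

Move every term to one side and write the relation as F(x, y) = 0. Term by term,
  d/dx[-x^2] = -2x
  d/dx[e^(y)] = y'·e^(y)

The pieces without y' make up ∂F/∂x and the coefficient of y' is ∂F/∂y:
  ∂F/∂x = -2x,
  ∂F/∂y = e^(y).

Since d/dx[F] = ∂F/∂x + (∂F/∂y)·y' = 0, solve for y':
  (∂F/∂y)·y' = -∂F/∂x
  dy/dx = -(∂F/∂x)/(∂F/∂y) = -(-2x)/(e^(y)) = 2x·e^(-y)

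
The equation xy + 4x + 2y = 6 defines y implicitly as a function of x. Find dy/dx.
Differentiate both sides with respect to x, treating y as y(x). By the chain rule, any term containing y contributes a factor of y' = dy/dx when we differentiate it.

Move every term to one side and write the relation as F(x, y) = 0. Term by term,
  d/dx[xy] = x·y' + y
  d/dx[4x] = 4
  d/dx[2y] = 2·y'
  d/dx[-6] = 0

The pieces without y' make up ∂F/∂x and the coefficient of y' is ∂F/∂y:
  ∂F/∂x = y + 4,
  ∂F/∂y = x + 2.

Since d/dx[F] = ∂F/∂x + (∂F/∂y)·y' = 0, solve for y':
  (∂F/∂y)·y' = -∂F/∂x
  dy/dx = -(∂F/∂x)/(∂F/∂y) = -(y + 4)/(x + 2) = (-y - 4)/(x + 2)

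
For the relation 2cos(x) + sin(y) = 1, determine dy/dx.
Differentiate both sides with respect to x, treating y as y(x). By the chain rule, any term containing y contributes a factor of y' = dy/dx when we differentiate it.

Move every term to one side and write the relation as F(x, y) = 0. Term by term,
  d/dx[sin(y)] = y'·cos(y)
  d/dx[2cos(x)] = -2sin(x)
  d/dx[-1] = 0

The pieces without y' make up ∂F/∂x and the coefficient of y' is ∂F/∂y:
  ∂F/∂x = -2sin(x),
  ∂F/∂y = cos(y).

Since d/dx[F] = ∂F/∂x + (∂F/∂y)·y' = 0, solve for y':
  (∂F/∂y)·y' = -∂F/∂x
  dy/dx = -(∂F/∂x)/(∂F/∂y) = -(-2sin(x))/(cos(y)) = 2sin(x)/cos(y)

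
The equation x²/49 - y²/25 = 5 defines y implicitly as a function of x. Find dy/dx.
Take d/dx of both sides. Since y is implicitly a function of x, the chain rule attaches a y' = dy/dx factor whenever we differentiate through y.

Set F(x, y) = (left side) − (right side), so the curve is F = 0. Differentiating each term of F:
  d/dx[x^2/49] = 2x/49
  d/dx[-y^2/25] = -2y·y'/25
  d/dx[-5] = 0

Collecting, the y'-free part is the partial derivative in x and the y' coefficient is the partial derivative in y:
  ∂F/∂x = 2x/49
  ∂F/∂y = -2y/25

so d/dx[F(x, y(x))] = ∂F/∂x + (∂F/∂y)·y' = 0. Rearranging,
  dy/dx = -(∂F/∂x)/(∂F/∂y) = -(2x/49)/(-2y/25) = 25x/(49y)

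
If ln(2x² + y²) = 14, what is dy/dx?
Apply d/dx to both sides, remembering that y depends on x. Each occurrence of y therefore brings in a y' = dy/dx via the chain rule.

With F(x, y) equal to the left-hand side minus the right, differentiate F term by term:
  d/dx[ln(2x^2 + y^2)] = (4x + 2y·y')/(2x^2 + y^2)
  d/dx[-14] = 0
Adding these up, d/dx[F] = 0 becomes
  (4x/(2x^2 + y^2)) + (2y/(2x^2 + y^2))·y' = 0,
so isolating y',
  dy/dx = -(4x/(2x^2 + y^2))/(2y/(2x^2 + y^2)) = -2x/y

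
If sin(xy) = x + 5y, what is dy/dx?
Take d/dx of both sides. Since y is implicitly a function of x, the chain rule attaches a y' = dy/dx factor whenever we differentiate through y.

Set F(x, y) = (left side) − (right side), so the curve is F = 0. Differentiating each term of F:
  d/dx[-x] = -1
  d/dx[-5y] = -5·y'
  d/dx[sin(xy)] = (x·y' + y)·cos(xy)

Collecting, the y'-free part is the partial derivative in x and the y' coefficient is the partial derivative in y:
  ∂F/∂x = y·cos(xy) - 1
  ∂F/∂y = x·cos(xy) - 5

so d/dx[F(x, y(x))] = ∂F/∂x + (∂F/∂y)·y' = 0. Rearranging,
  dy/dx = -(∂F/∂x)/(∂F/∂y) = -(y·cos(xy) - 1)/(x·cos(xy) - 5) = (-y·cos(xy) + 1)/(x·cos(xy) - 5)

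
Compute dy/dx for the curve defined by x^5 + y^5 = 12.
Differentiate the relation implicitly: treat y = y(x) and apply the chain rule, so every y-derivative picks up a y' = dy/dx factor.

With everything moved to the left-hand side, differentiate term by term:
  d/dx[x^5] = 5x^4
  d/dx[y^5] = 5y^4·y'
  d/dx[-12] = 0

Separating the contributions that come from x directly and those that come through y:
  without y':      5x^4
  multiplying y':  5y^4

so (5x^4) + (5y^4)·y' = 0, and therefore
  dy/dx = -(5x^4)/(5y^4) = -x^4/y^4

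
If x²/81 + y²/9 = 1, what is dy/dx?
Differentiate both sides with respect to x, treating y as y(x). By the chain rule, any term containing y contributes a factor of y' = dy/dx when we differentiate it.

Move every term to one side and write the relation as F(x, y) = 0. Term by term,
  d/dx[x^2/81] = 2x/81
  d/dx[y^2/9] = 2y·y'/9
  d/dx[-1] = 0

The pieces without y' make up ∂F/∂x and the coefficient of y' is ∂F/∂y:
  ∂F/∂x = 2x/81,
  ∂F/∂y = 2y/9.

Since d/dx[F] = ∂F/∂x + (∂F/∂y)·y' = 0, solve for y':
  (∂F/∂y)·y' = -∂F/∂x
  dy/dx = -(∂F/∂x)/(∂F/∂y) = -(2x/81)/(2y/9) = -x/(9y)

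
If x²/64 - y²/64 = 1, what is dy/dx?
Apply d/dx to both sides, remembering that y depends on x. Each occurrence of y therefore brings in a y' = dy/dx via the chain rule.

With F(x, y) equal to the left-hand side minus the right, differentiate F term by term:
  d/dx[x^2/64] = x/32
  d/dx[-y^2/64] = -y·y'/32
  d/dx[-1] = 0
Adding these up, d/dx[F] = 0 becomes
  (x/32) + (-y/32)·y' = 0,
so isolating y',
  dy/dx = -(x/32)/(-y/32) = x/y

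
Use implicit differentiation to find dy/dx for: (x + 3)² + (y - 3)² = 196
Differentiate both sides with respect to x, treating y as y(x). By the chain rule, any term containing y contributes a factor of y' = dy/dx when we differentiate it.

Move every term to one side and write the relation as F(x, y) = 0. Term by term,
  d/dx[(x + 3)^2] = 2x + 6
  d/dx[(y - 3)^2] = 2·y'(y - 3)
  d/dx[-196] = 0

The pieces without y' make up ∂F/∂x and the coefficient of y' is ∂F/∂y:
  ∂F/∂x = 2x + 6,
  ∂F/∂y = 2y - 6.

Since d/dx[F] = ∂F/∂x + (∂F/∂y)·y' = 0, solve for y':
  (∂F/∂y)·y' = -∂F/∂x
  dy/dx = -(∂F/∂x)/(∂F/∂y) = -(2x + 6)/(2y - 6) = (-x - 3)/(y - 3)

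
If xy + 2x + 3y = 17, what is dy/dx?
Take d/dx of both sides. Since y is implicitly a function of x, the chain rule attaches a y' = dy/dx factor whenever we differentiate through y.

Set F(x, y) = (left side) − (right side), so the curve is F = 0. Differentiating each term of F:
  d/dx[xy] = x·y' + y
  d/dx[2x] = 2
  d/dx[3y] = 3·y'
  d/dx[-17] = 0

Collecting, the y'-free part is the partial derivative in x and the y' coefficient is the partial derivative in y:
  ∂F/∂x = y + 2
  ∂F/∂y = x + 3

so d/dx[F(x, y(x))] = ∂F/∂x + (∂F/∂y)·y' = 0. Rearranging,
  dy/dx = -(∂F/∂x)/(∂F/∂y) = -(y + 2)/(x + 3) = (-y - 2)/(x + 3)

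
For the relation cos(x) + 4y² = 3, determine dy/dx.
Apply d/dx to both sides, remembering that y depends on x. Each occurrence of y therefore brings in a y' = dy/dx via the chain rule.

With F(x, y) equal to the left-hand side minus the right, differentiate F term by term:
  d/dx[4y^2] = 8y·y'
  d/dx[cos(x)] = -sin(x)
  d/dx[-3] = 0
Adding these up, d/dx[F] = 0 becomes
  (-sin(x)) + (8y)·y' = 0,
so isolating y',
  dy/dx = -(-sin(x))/(8y) = sin(x)/(8y)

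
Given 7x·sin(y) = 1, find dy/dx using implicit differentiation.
Differentiate the relation implicitly: treat y = y(x) and apply the chain rule, so every y-derivative picks up a y' = dy/dx factor.

With everything moved to the left-hand side, differentiate term by term:
  d/dx[7x·sin(y)] = 7x·y'·cos(y) + 7sin(y)
  d/dx[-1] = 0

Separating the contributions that come from x directly and those that come through y:
  without y':      7sin(y)
  multiplying y':  7x·cos(y)

so (7sin(y)) + (7x·cos(y))·y' = 0, and therefore
  dy/dx = -(7sin(y))/(7x·cos(y)) = -tan(y)/x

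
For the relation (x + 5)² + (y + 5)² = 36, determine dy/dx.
Take d/dx of both sides. Since y is implicitly a function of x, the chain rule attaches a y' = dy/dx factor whenever we differentiate through y.

Set F(x, y) = (left side) − (right side), so the curve is F = 0. Differentiating each term of F:
  d/dx[(x + 5)^2] = 2x + 10
  d/dx[(y + 5)^2] = 2·y'(y + 5)
  d/dx[-36] = 0

Collecting, the y'-free part is the partial derivative in x and the y' coefficient is the partial derivative in y:
  ∂F/∂x = 2x + 10
  ∂F/∂y = 2y + 10

so d/dx[F(x, y(x))] = ∂F/∂x + (∂F/∂y)·y' = 0. Rearranging,
  dy/dx = -(∂F/∂x)/(∂F/∂y) = -(2x + 10)/(2y + 10) = (-x - 5)/(y + 5)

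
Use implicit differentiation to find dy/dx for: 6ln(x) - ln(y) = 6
Apply d/dx to both sides, remembering that y depends on x. Each occurrence of y therefore brings in a y' = dy/dx via the chain rule.

With F(x, y) equal to the left-hand side minus the right, differentiate F term by term:
  d/dx[6ln(x)] = 6/x
  d/dx[-ln(y)] = -y'/y
  d/dx[-6] = 0
Adding these up, d/dx[F] = 0 becomes
  (6/x) + (-1/y)·y' = 0,
so isolating y',
  dy/dx = -(6/x)/(-1/y) = 6y/x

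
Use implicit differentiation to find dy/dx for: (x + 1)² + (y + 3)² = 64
Differentiate the relation implicitly: treat y = y(x) and apply the chain rule, so every y-derivative picks up a y' = dy/dx factor.

With everything moved to the left-hand side, differentiate term by term:
  d/dx[(x + 1)^2] = 2x + 2
  d/dx[(y + 3)^2] = 2·y'(y + 3)
  d/dx[-64] = 0

Separating the contributions that come from x directly and those that come through y:
  without y':      2x + 2
  multiplying y':  2y + 6

so (2x + 2) + (2y + 6)·y' = 0, and therefore
  dy/dx = -(2x + 2)/(2y + 6) = (-x - 1)/(y + 3)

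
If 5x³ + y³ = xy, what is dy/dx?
Differentiate both sides with respect to x, treating y as y(x). By the chain rule, any term containing y contributes a factor of y' = dy/dx when we differentiate it.

Move every term to one side and write the relation as F(x, y) = 0. Term by term,
  d/dx[5x^3] = 15x^2
  d/dx[-xy] = -x·y' - y
  d/dx[y^3] = 3y^2·y'

The pieces without y' make up ∂F/∂x and the coefficient of y' is ∂F/∂y:
  ∂F/∂x = 15x^2 - y,
  ∂F/∂y = -x + 3y^2.

Since d/dx[F] = ∂F/∂x + (∂F/∂y)·y' = 0, solve for y':
  (∂F/∂y)·y' = -∂F/∂x
  dy/dx = -(∂F/∂x)/(∂F/∂y) = -(15x^2 - y)/(-x + 3y^2) = (15x^2 - y)/(x - 3y^2)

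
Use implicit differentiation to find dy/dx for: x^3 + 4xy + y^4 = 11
Take d/dx of both sides. Since y is implicitly a function of x, the chain rule attaches a y' = dy/dx factor whenever we differentiate through y.

Set F(x, y) = (left side) − (right side), so the curve is F = 0. Differentiating each term of F:
  d/dx[x^3] = 3x^2
  d/dx[4xy] = 4x·y' + 4y
  d/dx[y^4] = 4y^3·y'
  d/dx[-11] = 0

Collecting, the y'-free part is the partial derivative in x and the y' coefficient is the partial derivative in y:
  ∂F/∂x = 3x^2 + 4y
  ∂F/∂y = 4x + 4y^3

so d/dx[F(x, y(x))] = ∂F/∂x + (∂F/∂y)·y' = 0. Rearranging,
  dy/dx = -(∂F/∂x)/(∂F/∂y) = -(3x^2 + 4y)/(4x + 4y^3) = (-3x^2/4 - y)/(x + y^3)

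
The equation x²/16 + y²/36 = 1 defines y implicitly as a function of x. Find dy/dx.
Take d/dx of both sides. Since y is implicitly a function of x, the chain rule attaches a y' = dy/dx factor whenever we differentiate through y.

Set F(x, y) = (left side) − (right side), so the curve is F = 0. Differentiating each term of F:
  d/dx[x^2/16] = x/8
  d/dx[y^2/36] = y·y'/18
  d/dx[-1] = 0

Collecting, the y'-free part is the partial derivative in x and the y' coefficient is the partial derivative in y:
  ∂F/∂x = x/8
  ∂F/∂y = y/18

so d/dx[F(x, y(x))] = ∂F/∂x + (∂F/∂y)·y' = 0. Rearranging,
  dy/dx = -(∂F/∂x)/(∂F/∂y) = -(x/8)/(y/18) = -9x/(4y)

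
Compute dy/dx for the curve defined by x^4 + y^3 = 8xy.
Take d/dx of both sides. Since y is implicitly a function of x, the chain rule attaches a y' = dy/dx factor whenever we differentiate through y.

Set F(x, y) = (left side) − (right side), so the curve is F = 0. Differentiating each term of F:
  d/dx[x^4] = 4x^3
  d/dx[-8xy] = -8x·y' - 8y
  d/dx[y^3] = 3y^2·y'

Collecting, the y'-free part is the partial derivative in x and the y' coefficient is the partial derivative in y:
  ∂F/∂x = 4x^3 - 8y
  ∂F/∂y = -8x + 3y^2

so d/dx[F(x, y(x))] = ∂F/∂x + (∂F/∂y)·y' = 0. Rearranging,
  dy/dx = -(∂F/∂x)/(∂F/∂y) = -(4x^3 - 8y)/(-8x + 3y^2) = 4(x^3 - 2y)/(8x - 3y^2)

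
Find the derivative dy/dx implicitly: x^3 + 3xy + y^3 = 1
Apply d/dx to both sides, remembering that y depends on x. Each occurrence of y therefore brings in a y' = dy/dx via the chain rule.

With F(x, y) equal to the left-hand side minus the right, differentiate F term by term:
  d/dx[x^3] = 3x^2
  d/dx[3xy] = 3x·y' + 3y
  d/dx[y^3] = 3y^2·y'
  d/dx[-1] = 0
Adding these up, d/dx[F] = 0 becomes
  (3x^2 + 3y) + (3x + 3y^2)·y' = 0,
so isolating y',
  dy/dx = -(3x^2 + 3y)/(3x + 3y^2) = (-x^2 - y)/(x + y^2)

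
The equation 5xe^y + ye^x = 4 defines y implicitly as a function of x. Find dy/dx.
Differentiate the relation implicitly: treat y = y(x) and apply the chain rule, so every y-derivative picks up a y' = dy/dx factor.

With everything moved to the left-hand side, differentiate term by term:
  d/dx[5x·e^(y)] = 5x·y'·e^(y) + 5e^(y)
  d/dx[y·e^(x)] = y·e^(x) + y'·e^(x)
  d/dx[-4] = 0

Separating the contributions that come from x directly and those that come through y:
  without y':      y·e^(x) + 5e^(y)
  multiplying y':  5x·e^(y) + e^(x)

so (y·e^(x) + 5e^(y)) + (5x·e^(y) + e^(x))·y' = 0, and therefore
  dy/dx = -(y·e^(x) + 5e^(y))/(5x·e^(y) + e^(x)) = (-y·e^(x) - 5e^(y))/(5x·e^(y) + e^(x))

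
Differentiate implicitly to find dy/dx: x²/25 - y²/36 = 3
Take d/dx of both sides. Since y is implicitly a function of x, the chain rule attaches a y' = dy/dx factor whenever we differentiate through y.

Set F(x, y) = (left side) − (right side), so the curve is F = 0. Differentiating each term of F:
  d/dx[x^2/25] = 2x/25
  d/dx[-y^2/36] = -y·y'/18
  d/dx[-3] = 0

Collecting, the y'-free part is the partial derivative in x and the y' coefficient is the partial derivative in y:
  ∂F/∂x = 2x/25
  ∂F/∂y = -y/18

so d/dx[F(x, y(x))] = ∂F/∂x + (∂F/∂y)·y' = 0. Rearranging,
  dy/dx = -(∂F/∂x)/(∂F/∂y) = -(2x/25)/(-y/18) = 36x/(25y)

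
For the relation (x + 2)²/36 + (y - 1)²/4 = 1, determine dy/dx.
Apply d/dx to both sides, remembering that y depends on x. Each occurrence of y therefore brings in a y' = dy/dx via the chain rule.

With F(x, y) equal to the left-hand side minus the right, differentiate F term by term:
  d/dx[(x + 2)^2/36] = x/18 + 1/9
  d/dx[(y - 1)^2/4] = y'(y - 1)/2
  d/dx[-1] = 0
Adding these up, d/dx[F] = 0 becomes
  (x/18 + 1/9) + (y/2 - 1/2)·y' = 0,
so isolating y',
  dy/dx = -(x/18 + 1/9)/(y/2 - 1/2)
        = -((x + 2)/18)/((y - 1)/2) = (-x - 2)/(9(y - 1))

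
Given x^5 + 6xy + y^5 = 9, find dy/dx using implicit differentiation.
Differentiate both sides with respect to x, treating y as y(x). By the chain rule, any term containing y contributes a factor of y' = dy/dx when we differentiate it.

Move every term to one side and write the relation as F(x, y) = 0. Term by term,
  d/dx[x^5] = 5x^4
  d/dx[6xy] = 6x·y' + 6y
  d/dx[y^5] = 5y^4·y'
  d/dx[-9] = 0

The pieces without y' make up ∂F/∂x and the coefficient of y' is ∂F/∂y:
  ∂F/∂x = 5x^4 + 6y,
  ∂F/∂y = 6x + 5y^4.

Since d/dx[F] = ∂F/∂x + (∂F/∂y)·y' = 0, solve for y':
  (∂F/∂y)·y' = -∂F/∂x
  dy/dx = -(∂F/∂x)/(∂F/∂y) = -(5x^4 + 6y)/(6x + 5y^4) = (-5x^4 - 6y)/(6x + 5y^4)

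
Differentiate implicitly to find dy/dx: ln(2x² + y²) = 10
Take d/dx of both sides. Since y is implicitly a function of x, the chain rule attaches a y' = dy/dx factor whenever we differentiate through y.

Set F(x, y) = (left side) − (right side), so the curve is F = 0. Differentiating each term of F:
  d/dx[ln(2x^2 + y^2)] = (4x + 2y·y')/(2x^2 + y^2)
  d/dx[-10] = 0

Collecting, the y'-free part is the partial derivative in x and the y' coefficient is the partial derivative in y:
  ∂F/∂x = 4x/(2x^2 + y^2)
  ∂F/∂y = 2y/(2x^2 + y^2)

so d/dx[F(x, y(x))] = ∂F/∂x + (∂F/∂y)·y' = 0. Rearranging,
  dy/dx = -(∂F/∂x)/(∂F/∂y) = -(4x/(2x^2 + y^2))/(2y/(2x^2 + y^2)) = -2x/y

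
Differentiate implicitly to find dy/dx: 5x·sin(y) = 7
Differentiate the relation implicitly: treat y = y(x) and apply the chain rule, so every y-derivative picks up a y' = dy/dx factor.

With everything moved to the left-hand side, differentiate term by term:
  d/dx[5x·sin(y)] = 5x·y'·cos(y) + 5sin(y)
  d/dx[-7] = 0

Separating the contributions that come from x directly and those that come through y:
  without y':      5sin(y)
  multiplying y':  5x·cos(y)

so (5sin(y)) + (5x·cos(y))·y' = 0, and therefore
  dy/dx = -(5sin(y))/(5x·cos(y)) = -tan(y)/x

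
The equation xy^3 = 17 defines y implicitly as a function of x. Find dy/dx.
Apply d/dx to both sides, remembering that y depends on x. Each occurrence of y therefore brings in a y' = dy/dx via the chain rule.

With F(x, y) equal to the left-hand side minus the right, differentiate F term by term:
  d/dx[xy^3] = 3xy^2·y' + y^3
  d/dx[-17] = 0
Adding these up, d/dx[F] = 0 becomes
  (y^3) + (3xy^2)·y' = 0,
so isolating y',
  dy/dx = -(y^3)/(3xy^2) = -y/(3x)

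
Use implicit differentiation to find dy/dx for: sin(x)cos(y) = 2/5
Take d/dx of both sides. Since y is implicitly a function of x, the chain rule attaches a y' = dy/dx factor whenever we differentiate through y.

Set F(x, y) = (left side) − (right side), so the curve is F = 0. Differentiating each term of F:
  d/dx[sin(x)·cos(y)] = -y'·sin(x)·sin(y) + cos(x)·cos(y)
  d/dx[-2/5] = 0

Collecting, the y'-free part is the partial derivative in x and the y' coefficient is the partial derivative in y:
  ∂F/∂x = cos(x)·cos(y)
  ∂F/∂y = -sin(x)·sin(y)

so d/dx[F(x, y(x))] = ∂F/∂x + (∂F/∂y)·y' = 0. Rearranging,
  dy/dx = -(∂F/∂x)/(∂F/∂y) = -(cos(x)·cos(y))/(-sin(x)·sin(y)) = 1/(tan(x)·tan(y))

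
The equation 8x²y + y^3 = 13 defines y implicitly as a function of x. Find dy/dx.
Differentiate the relation implicitly: treat y = y(x) and apply the chain rule, so every y-derivative picks up a y' = dy/dx factor.

With everything moved to the left-hand side, differentiate term by term:
  d/dx[8x^2y] = 8x^2·y' + 16xy
  d/dx[y^3] = 3y^2·y'
  d/dx[-13] = 0

Separating the contributions that come from x directly and those that come through y:
  without y':      16xy
  multiplying y':  8x^2 + 3y^2

so (16xy) + (8x^2 + 3y^2)·y' = 0, and therefore
  dy/dx = -(16xy)/(8x^2 + 3y^2) = -16xy/(8x^2 + 3y^2)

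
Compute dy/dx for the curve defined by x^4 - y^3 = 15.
Apply d/dx to both sides, remembering that y depends on x. Each occurrence of y therefore brings in a y' = dy/dx via the chain rule.

With F(x, y) equal to the left-hand side minus the right, differentiate F term by term:
  d/dx[x^4] = 4x^3
  d/dx[-y^3] = -3y^2·y'
  d/dx[-15] = 0
Adding these up, d/dx[F] = 0 becomes
  (4x^3) + (-3y^2)·y' = 0,
so isolating y',
  dy/dx = -(4x^3)/(-3y^2) = 4x^3/(3y^2)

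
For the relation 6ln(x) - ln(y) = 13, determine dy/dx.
Differentiate both sides with respect to x, treating y as y(x). By the chain rule, any term containing y contributes a factor of y' = dy/dx when we differentiate it.

Move every term to one side and write the relation as F(x, y) = 0. Term by term,
  d/dx[6ln(x)] = 6/x
  d/dx[-ln(y)] = -y'/y
  d/dx[-13] = 0

The pieces without y' make up ∂F/∂x and the coefficient of y' is ∂F/∂y:
  ∂F/∂x = 6/x,
  ∂F/∂y = -1/y.

Since d/dx[F] = ∂F/∂x + (∂F/∂y)·y' = 0, solve for y':
  (∂F/∂y)·y' = -∂F/∂x
  dy/dx = -(∂F/∂x)/(∂F/∂y) = -(6/x)/(-1/y) = 6y/x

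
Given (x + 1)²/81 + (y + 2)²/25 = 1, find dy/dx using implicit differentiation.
Differentiate the relation implicitly: treat y = y(x) and apply the chain rule, so every y-derivative picks up a y' = dy/dx factor.

With everything moved to the left-hand side, differentiate term by term:
  d/dx[(x + 1)^2/81] = 2x/81 + 2/81
  d/dx[(y + 2)^2/25] = 2·y'(y + 2)/25
  d/dx[-1] = 0

Separating the contributions that come from x directly and those that come through y:
  without y':      2x/81 + 2/81
  multiplying y':  2y/25 + 4/25

so (2x/81 + 2/81) + (2y/25 + 4/25)·y' = 0, and therefore
  dy/dx = -(2x/81 + 2/81)/(2y/25 + 4/25)
        = -(2(x + 1)/81)/(2(y + 2)/25) = 25(-x - 1)/(81(y + 2))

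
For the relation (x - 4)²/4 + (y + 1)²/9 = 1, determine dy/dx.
Differentiate both sides with respect to x, treating y as y(x). By the chain rule, any term containing y contributes a factor of y' = dy/dx when we differentiate it.

Move every term to one side and write the relation as F(x, y) = 0. Term by term,
  d/dx[(x - 4)^2/4] = x/2 - 2
  d/dx[(y + 1)^2/9] = 2·y'(y + 1)/9
  d/dx[-1] = 0

The pieces without y' make up ∂F/∂x and the coefficient of y' is ∂F/∂y:
  ∂F/∂x = x/2 - 2,
  ∂F/∂y = 2y/9 + 2/9.

Since d/dx[F] = ∂F/∂x + (∂F/∂y)·y' = 0, solve for y':
  (∂F/∂y)·y' = -∂F/∂x
  dy/dx = -(∂F/∂x)/(∂F/∂y) = -(x/2 - 2)/(2y/9 + 2/9)
        = -((x - 4)/2)/(2(y + 1)/9) = 9(4 - x)/(4(y + 1))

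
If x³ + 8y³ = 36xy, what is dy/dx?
Apply d/dx to both sides, remembering that y depends on x. Each occurrence of y therefore brings in a y' = dy/dx via the chain rule.

With F(x, y) equal to the left-hand side minus the right, differentiate F term by term:
  d/dx[x^3] = 3x^2
  d/dx[-36xy] = -36x·y' - 36y
  d/dx[8y^3] = 24y^2·y'
Adding these up, d/dx[F] = 0 becomes
  (3x^2 - 36y) + (-36x + 24y^2)·y' = 0,
so isolating y',
  dy/dx = -(3x^2 - 36y)/(-36x + 24y^2) = (x^2 - 12y)/(4(3x - 2y^2))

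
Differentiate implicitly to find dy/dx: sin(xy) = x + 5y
Take d/dx of both sides. Since y is implicitly a function of x, the chain rule attaches a y' = dy/dx factor whenever we differentiate through y.

Set F(x, y) = (left side) − (right side), so the curve is F = 0. Differentiating each term of F:
  d/dx[-x] = -1
  d/dx[-5y] = -5·y'
  d/dx[sin(xy)] = (x·y' + y)·cos(xy)

Collecting, the y'-free part is the partial derivative in x and the y' coefficient is the partial derivative in y:
  ∂F/∂x = y·cos(xy) - 1
  ∂F/∂y = x·cos(xy) - 5

so d/dx[F(x, y(x))] = ∂F/∂x + (∂F/∂y)·y' = 0. Rearranging,
  dy/dx = -(∂F/∂x)/(∂F/∂y) = -(y·cos(xy) - 1)/(x·cos(xy) - 5) = (-y·cos(xy) + 1)/(x·cos(xy) - 5)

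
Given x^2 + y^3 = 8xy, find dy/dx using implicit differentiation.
Apply d/dx to both sides, remembering that y depends on x. Each occurrence of y therefore brings in a y' = dy/dx via the chain rule.

With F(x, y) equal to the left-hand side minus the right, differentiate F term by term:
  d/dx[x^2] = 2x
  d/dx[-8xy] = -8x·y' - 8y
  d/dx[y^3] = 3y^2·y'
Adding these up, d/dx[F] = 0 becomes
  (2x - 8y) + (-8x + 3y^2)·y' = 0,
so isolating y',
  dy/dx = -(2x - 8y)/(-8x + 3y^2) = 2(x - 4y)/(8x - 3y^2)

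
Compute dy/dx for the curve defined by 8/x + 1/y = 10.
Differentiate both sides with respect to x, treating y as y(x). By the chain rule, any term containing y contributes a factor of y' = dy/dx when we differentiate it.

Move every term to one side and write the relation as F(x, y) = 0. Term by term,
  d/dx[1/y] = -y'/y^2
  d/dx[8/x] = -8/x^2
  d/dx[-10] = 0

The pieces without y' make up ∂F/∂x and the coefficient of y' is ∂F/∂y:
  ∂F/∂x = -8/x^2,
  ∂F/∂y = -1/y^2.

Since d/dx[F] = ∂F/∂x + (∂F/∂y)·y' = 0, solve for y':
  (∂F/∂y)·y' = -∂F/∂x
  dy/dx = -(∂F/∂x)/(∂F/∂y) = -(-8/x^2)/(-1/y^2) = -8y^2/x^2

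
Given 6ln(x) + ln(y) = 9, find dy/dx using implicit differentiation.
Differentiate the relation implicitly: treat y = y(x) and apply the chain rule, so every y-derivative picks up a y' = dy/dx factor.

With everything moved to the left-hand side, differentiate term by term:
  d/dx[6ln(x)] = 6/x
  d/dx[ln(y)] = y'/y
  d/dx[-9] = 0

Separating the contributions that come from x directly and those that come through y:
  without y':      6/x
  multiplying y':  1/y

so (6/x) + (1/y)·y' = 0, and therefore
  dy/dx = -(6/x)/(1/y) = -6y/x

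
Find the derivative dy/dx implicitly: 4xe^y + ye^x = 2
Apply d/dx to both sides, remembering that y depends on x. Each occurrence of y therefore brings in a y' = dy/dx via the chain rule.

With F(x, y) equal to the left-hand side minus the right, differentiate F term by term:
  d/dx[4x·e^(y)] = 4x·y'·e^(y) + 4e^(y)
  d/dx[y·e^(x)] = y·e^(x) + y'·e^(x)
  d/dx[-2] = 0
Adding these up, d/dx[F] = 0 becomes
  (y·e^(x) + 4e^(y)) + (4x·e^(y) + e^(x))·y' = 0,
so isolating y',
  dy/dx = -(y·e^(x) + 4e^(y))/(4x·e^(y) + e^(x)) = (-y·e^(x) - 4e^(y))/(4x·e^(y) + e^(x))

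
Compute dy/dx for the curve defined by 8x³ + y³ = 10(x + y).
Take d/dx of both sides. Since y is implicitly a function of x, the chain rule attaches a y' = dy/dx factor whenever we differentiate through y.

Set F(x, y) = (left side) − (right side), so the curve is F = 0. Differentiating each term of F:
  d/dx[8x^3] = 24x^2
  d/dx[-10x] = -10
  d/dx[y^3] = 3y^2·y'
  d/dx[-10y] = -10·y'

Collecting, the y'-free part is the partial derivative in x and the y' coefficient is the partial derivative in y:
  ∂F/∂x = 24x^2 - 10
  ∂F/∂y = 3y^2 - 10

so d/dx[F(x, y(x))] = ∂F/∂x + (∂F/∂y)·y' = 0. Rearranging,
  dy/dx = -(∂F/∂x)/(∂F/∂y) = -(24x^2 - 10)/(3y^2 - 10) = 2(5 - 12x^2)/(3y^2 - 10)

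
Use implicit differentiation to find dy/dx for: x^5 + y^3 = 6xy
Differentiate the relation implicitly: treat y = y(x) and apply the chain rule, so every y-derivative picks up a y' = dy/dx factor.

With everything moved to the left-hand side, differentiate term by term:
  d/dx[x^5] = 5x^4
  d/dx[-6xy] = -6x·y' - 6y
  d/dx[y^3] = 3y^2·y'

Separating the contributions that come from x directly and those that come through y:
  without y':      5x^4 - 6y
  multiplying y':  -6x + 3y^2

so (5x^4 - 6y) + (-6x + 3y^2)·y' = 0, and therefore
  dy/dx = -(5x^4 - 6y)/(-6x + 3y^2) = (5x^4 - 6y)/(3(2x - y^2))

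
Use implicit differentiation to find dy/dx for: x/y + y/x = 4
Differentiate both sides with respect to x, treating y as y(x). By the chain rule, any term containing y contributes a factor of y' = dy/dx when we differentiate it.

Move every term to one side and write the relation as F(x, y) = 0. Term by term,
  d/dx[x/y] = -x·y'/y^2 + 1/y
  d/dx[y/x] = y'/x - y/x^2
  d/dx[-4] = 0

The pieces without y' make up ∂F/∂x and the coefficient of y' is ∂F/∂y:
  ∂F/∂x = 1/y - y/x^2,
  ∂F/∂y = -x/y^2 + 1/x.

Since d/dx[F] = ∂F/∂x + (∂F/∂y)·y' = 0, solve for y':
  (∂F/∂y)·y' = -∂F/∂x
  dy/dx = -(∂F/∂x)/(∂F/∂y) = -(1/y - y/x^2)/(-x/y^2 + 1/x)
        = -((x - y)(x + y)/(x^2y))/(-(x - y)(x + y)/(xy^2)) = y/x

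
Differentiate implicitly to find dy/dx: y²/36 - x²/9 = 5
Differentiate the relation implicitly: treat y = y(x) and apply the chain rule, so every y-derivative picks up a y' = dy/dx factor.

With everything moved to the left-hand side, differentiate term by term:
  d/dx[-x^2/9] = -2x/9
  d/dx[y^2/36] = y·y'/18
  d/dx[-5] = 0

Separating the contributions that come from x directly and those that come through y:
  without y':      -2x/9
  multiplying y':  y/18

so (-2x/9) + (y/18)·y' = 0, and therefore
  dy/dx = -(-2x/9)/(y/18) = 4x/y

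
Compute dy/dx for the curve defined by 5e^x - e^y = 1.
Apply d/dx to both sides, remembering that y depends on x. Each occurrence of y therefore brings in a y' = dy/dx via the chain rule.

With F(x, y) equal to the left-hand side minus the right, differentiate F term by term:
  d/dx[5e^(x)] = 5e^(x)
  d/dx[-e^(y)] = -y'·e^(y)
  d/dx[-1] = 0
Adding these up, d/dx[F] = 0 becomes
  (5e^(x)) + (-e^(y))·y' = 0,
so isolating y',
  dy/dx = -(5e^(x))/(-e^(y)) = 5e^(x - y)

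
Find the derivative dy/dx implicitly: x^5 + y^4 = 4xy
Differentiate both sides with respect to x, treating y as y(x). By the chain rule, any term containing y contributes a factor of y' = dy/dx when we differentiate it.

Move every term to one side and write the relation as F(x, y) = 0. Term by term,
  d/dx[x^5] = 5x^4
  d/dx[-4xy] = -4x·y' - 4y
  d/dx[y^4] = 4y^3·y'

The pieces without y' make up ∂F/∂x and the coefficient of y' is ∂F/∂y:
  ∂F/∂x = 5x^4 - 4y,
  ∂F/∂y = -4x + 4y^3.

Since d/dx[F] = ∂F/∂x + (∂F/∂y)·y' = 0, solve for y':
  (∂F/∂y)·y' = -∂F/∂x
  dy/dx = -(∂F/∂x)/(∂F/∂y) = -(5x^4 - 4y)/(-4x + 4y^3) = (5x^4/4 - y)/(x - y^3)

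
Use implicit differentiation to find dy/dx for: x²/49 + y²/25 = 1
Differentiate the relation implicitly: treat y = y(x) and apply the chain rule, so every y-derivative picks up a y' = dy/dx factor.

With everything moved to the left-hand side, differentiate term by term:
  d/dx[x^2/49] = 2x/49
  d/dx[y^2/25] = 2y·y'/25
  d/dx[-1] = 0

Separating the contributions that come from x directly and those that come through y:
  without y':      2x/49
  multiplying y':  2y/25

so (2x/49) + (2y/25)·y' = 0, and therefore
  dy/dx = -(2x/49)/(2y/25) = -25x/(49y)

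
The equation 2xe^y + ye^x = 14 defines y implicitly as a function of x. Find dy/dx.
Differentiate both sides with respect to x, treating y as y(x). By the chain rule, any term containing y contributes a factor of y' = dy/dx when we differentiate it.

Move every term to one side and write the relation as F(x, y) = 0. Term by term,
  d/dx[2x·e^(y)] = 2x·y'·e^(y) + 2e^(y)
  d/dx[y·e^(x)] = y·e^(x) + y'·e^(x)
  d/dx[-14] = 0

The pieces without y' make up ∂F/∂x and the coefficient of y' is ∂F/∂y:
  ∂F/∂x = y·e^(x) + 2e^(y),
  ∂F/∂y = 2x·e^(y) + e^(x).

Since d/dx[F] = ∂F/∂x + (∂F/∂y)·y' = 0, solve for y':
  (∂F/∂y)·y' = -∂F/∂x
  dy/dx = -(∂F/∂x)/(∂F/∂y) = -(y·e^(x) + 2e^(y))/(2x·e^(y) + e^(x)) = (-y·e^(x) - 2e^(y))/(2x·e^(y) + e^(x))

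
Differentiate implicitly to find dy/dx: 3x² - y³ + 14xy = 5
Differentiate both sides with respect to x, treating y as y(x). By the chain rule, any term containing y contributes a factor of y' = dy/dx when we differentiate it.

Move every term to one side and write the relation as F(x, y) = 0. Term by term,
  d/dx[3x^2] = 6x
  d/dx[14xy] = 14x·y' + 14y
  d/dx[-y^3] = -3y^2·y'
  d/dx[-5] = 0

The pieces without y' make up ∂F/∂x and the coefficient of y' is ∂F/∂y:
  ∂F/∂x = 6x + 14y,
  ∂F/∂y = 14x - 3y^2.

Since d/dx[F] = ∂F/∂x + (∂F/∂y)·y' = 0, solve for y':
  (∂F/∂y)·y' = -∂F/∂x
  dy/dx = -(∂F/∂x)/(∂F/∂y) = -(6x + 14y)/(14x - 3y^2) = 2(-3x - 7y)/(14x - 3y^2)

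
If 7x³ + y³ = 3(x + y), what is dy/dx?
Differentiate the relation implicitly: treat y = y(x) and apply the chain rule, so every y-derivative picks up a y' = dy/dx factor.

With everything moved to the left-hand side, differentiate term by term:
  d/dx[7x^3] = 21x^2
  d/dx[-3x] = -3
  d/dx[y^3] = 3y^2·y'
  d/dx[-3y] = -3·y'

Separating the contributions that come from x directly and those that come through y:
  without y':      21x^2 - 3
  multiplying y':  3y^2 - 3

so (21x^2 - 3) + (3y^2 - 3)·y' = 0, and therefore
  dy/dx = -(21x^2 - 3)/(3y^2 - 3) = (1 - 7x^2)/(y^2 - 1)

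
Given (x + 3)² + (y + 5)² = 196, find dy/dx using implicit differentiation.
Differentiate both sides with respect to x, treating y as y(x). By the chain rule, any term containing y contributes a factor of y' = dy/dx when we differentiate it.

Move every term to one side and write the relation as F(x, y) = 0. Term by term,
  d/dx[(x + 3)^2] = 2x + 6
  d/dx[(y + 5)^2] = 2·y'(y + 5)
  d/dx[-196] = 0

The pieces without y' make up ∂F/∂x and the coefficient of y' is ∂F/∂y:
  ∂F/∂x = 2x + 6,
  ∂F/∂y = 2y + 10.

Since d/dx[F] = ∂F/∂x + (∂F/∂y)·y' = 0, solve for y':
  (∂F/∂y)·y' = -∂F/∂x
  dy/dx = -(∂F/∂x)/(∂F/∂y) = -(2x + 6)/(2y + 10) = (-x - 3)/(y + 5)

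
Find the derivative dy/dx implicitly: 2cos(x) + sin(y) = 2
Apply d/dx to both sides, remembering that y depends on x. Each occurrence of y therefore brings in a y' = dy/dx via the chain rule.

With F(x, y) equal to the left-hand side minus the right, differentiate F term by term:
  d/dx[sin(y)] = y'·cos(y)
  d/dx[2cos(x)] = -2sin(x)
  d/dx[-2] = 0
Adding these up, d/dx[F] = 0 becomes
  (-2sin(x)) + (cos(y))·y' = 0,
so isolating y',
  dy/dx = -(-2sin(x))/(cos(y)) = 2sin(x)/cos(y)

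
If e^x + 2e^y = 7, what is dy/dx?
Apply d/dx to both sides, remembering that y depends on x. Each occurrence of y therefore brings in a y' = dy/dx via the chain rule.

With F(x, y) equal to the left-hand side minus the right, differentiate F term by term:
  d/dx[e^(x)] = e^(x)
  d/dx[2e^(y)] = 2·y'·e^(y)
  d/dx[-7] = 0
Adding these up, d/dx[F] = 0 becomes
  (e^(x)) + (2e^(y))·y' = 0,
so isolating y',
  dy/dx = -(e^(x))/(2e^(y)) = -e^(x - y)/2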